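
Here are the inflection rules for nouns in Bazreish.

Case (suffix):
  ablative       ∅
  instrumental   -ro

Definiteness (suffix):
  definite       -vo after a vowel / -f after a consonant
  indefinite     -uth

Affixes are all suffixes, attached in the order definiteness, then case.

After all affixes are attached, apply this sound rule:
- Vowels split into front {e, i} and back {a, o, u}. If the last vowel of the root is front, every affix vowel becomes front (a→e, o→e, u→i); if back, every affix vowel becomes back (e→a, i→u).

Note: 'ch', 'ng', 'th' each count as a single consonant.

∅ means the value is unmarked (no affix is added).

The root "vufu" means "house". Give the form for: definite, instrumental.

vufuvoro

Attach definiteness definite -vo (after vowel 'u') → vufuvo.
Attach case instrumental -ro → vufuvoro.
Vowel harmony: no change.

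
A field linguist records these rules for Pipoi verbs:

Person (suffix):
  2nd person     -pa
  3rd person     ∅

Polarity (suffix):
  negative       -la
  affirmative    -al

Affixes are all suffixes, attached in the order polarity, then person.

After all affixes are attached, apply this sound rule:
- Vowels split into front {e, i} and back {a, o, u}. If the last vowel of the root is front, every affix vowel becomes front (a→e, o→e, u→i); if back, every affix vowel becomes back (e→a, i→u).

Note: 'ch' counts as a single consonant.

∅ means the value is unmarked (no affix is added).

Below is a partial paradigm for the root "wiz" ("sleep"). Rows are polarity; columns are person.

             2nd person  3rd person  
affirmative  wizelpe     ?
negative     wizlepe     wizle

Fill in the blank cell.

Attach polarity affirmative -al → wizal.
person = 3rd person: zero marking, form stays wizal.
Apply vowel harmony: wizal → wizel.

wizel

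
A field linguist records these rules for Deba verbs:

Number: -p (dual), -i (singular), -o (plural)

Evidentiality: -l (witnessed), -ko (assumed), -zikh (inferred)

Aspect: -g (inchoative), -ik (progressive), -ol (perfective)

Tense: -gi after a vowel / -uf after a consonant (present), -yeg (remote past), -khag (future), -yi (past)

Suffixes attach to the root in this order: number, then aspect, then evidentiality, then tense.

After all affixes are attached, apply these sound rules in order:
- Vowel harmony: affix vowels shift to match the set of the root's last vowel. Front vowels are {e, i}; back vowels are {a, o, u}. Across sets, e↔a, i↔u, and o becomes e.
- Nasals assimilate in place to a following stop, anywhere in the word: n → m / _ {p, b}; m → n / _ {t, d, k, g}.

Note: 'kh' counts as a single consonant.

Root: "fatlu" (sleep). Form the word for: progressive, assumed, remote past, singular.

Attach number singular -i → fatlui.
Attach aspect progressive -ik → fatluiik.
Attach evidentiality assumed -ko → fatluiikko.
Attach tense remote past -yeg → fatluiikkoyeg.
Apply vowel harmony: fatluiikkoyeg → fatluuukkoyag.
Nasal assimilation: no change.

fatluuukkoyag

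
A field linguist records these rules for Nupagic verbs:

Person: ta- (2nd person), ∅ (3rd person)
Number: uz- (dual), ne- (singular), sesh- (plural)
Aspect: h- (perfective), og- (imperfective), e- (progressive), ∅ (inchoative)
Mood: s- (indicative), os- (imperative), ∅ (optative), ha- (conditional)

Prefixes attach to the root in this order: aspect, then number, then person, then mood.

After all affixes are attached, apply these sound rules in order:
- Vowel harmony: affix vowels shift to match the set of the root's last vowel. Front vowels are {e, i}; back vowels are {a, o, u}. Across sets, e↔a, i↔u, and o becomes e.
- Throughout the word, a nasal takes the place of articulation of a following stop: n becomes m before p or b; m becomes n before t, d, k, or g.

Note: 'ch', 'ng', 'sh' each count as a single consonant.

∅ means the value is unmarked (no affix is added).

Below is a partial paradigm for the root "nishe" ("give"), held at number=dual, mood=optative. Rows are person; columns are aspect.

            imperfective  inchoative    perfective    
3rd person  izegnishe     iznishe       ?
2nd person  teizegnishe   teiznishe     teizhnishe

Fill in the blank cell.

Attach aspect perfective h- → hnishe.
Attach number dual uz- → uzhnishe.
person = 3rd person: zero marking, form stays uzhnishe.
mood = optative: zero marking, form stays uzhnishe.
Apply vowel harmony: uzhnishe → izhnishe.
Nasal assimilation: no change.

izhnishe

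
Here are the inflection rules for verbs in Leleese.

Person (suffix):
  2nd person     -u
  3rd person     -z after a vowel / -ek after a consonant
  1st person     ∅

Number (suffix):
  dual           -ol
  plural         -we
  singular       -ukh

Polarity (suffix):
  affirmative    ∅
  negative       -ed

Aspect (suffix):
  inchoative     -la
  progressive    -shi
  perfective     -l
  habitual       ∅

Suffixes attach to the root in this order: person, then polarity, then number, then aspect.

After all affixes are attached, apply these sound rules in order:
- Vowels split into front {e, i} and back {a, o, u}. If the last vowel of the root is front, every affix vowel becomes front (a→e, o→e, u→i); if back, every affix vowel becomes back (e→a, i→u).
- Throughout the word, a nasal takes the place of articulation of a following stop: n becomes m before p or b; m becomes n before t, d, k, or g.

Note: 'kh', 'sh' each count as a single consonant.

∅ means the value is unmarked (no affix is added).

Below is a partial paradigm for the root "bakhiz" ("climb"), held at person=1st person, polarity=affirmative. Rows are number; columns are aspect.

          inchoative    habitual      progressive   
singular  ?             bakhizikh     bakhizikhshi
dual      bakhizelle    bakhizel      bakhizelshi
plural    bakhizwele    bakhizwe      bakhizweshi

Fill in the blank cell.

person = 1st person: zero marking, form stays bakhiz.
polarity = affirmative: zero marking, form stays bakhiz.
Attach number singular -ukh → bakhizukh.
Attach aspect inchoative -la → bakhizukhla.
Apply vowel harmony: bakhizukhla → bakhizikhle.
Nasal assimilation: no change.

bakhizikhle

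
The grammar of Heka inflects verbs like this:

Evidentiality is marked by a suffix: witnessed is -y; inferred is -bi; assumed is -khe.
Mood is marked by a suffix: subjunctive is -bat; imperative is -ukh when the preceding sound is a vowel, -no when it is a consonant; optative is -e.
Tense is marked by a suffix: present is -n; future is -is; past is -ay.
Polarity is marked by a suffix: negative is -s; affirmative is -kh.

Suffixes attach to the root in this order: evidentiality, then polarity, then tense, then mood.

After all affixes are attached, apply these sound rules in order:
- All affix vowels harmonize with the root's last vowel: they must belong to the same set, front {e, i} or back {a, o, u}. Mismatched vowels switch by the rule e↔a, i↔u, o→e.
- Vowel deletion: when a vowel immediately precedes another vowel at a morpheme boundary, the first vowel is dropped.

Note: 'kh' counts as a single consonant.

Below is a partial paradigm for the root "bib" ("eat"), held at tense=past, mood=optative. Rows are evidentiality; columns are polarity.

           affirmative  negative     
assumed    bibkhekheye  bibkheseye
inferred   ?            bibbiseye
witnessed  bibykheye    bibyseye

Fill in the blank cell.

bibbikheye

Attach evidentiality inferred -bi → bibbi.
Attach polarity affirmative -kh → bibbikh.
Attach tense past -ay → bibbikhay.
Attach mood optative -e → bibbikhaye.
Apply vowel harmony: bibbikhaye → bibbikheye.
Vowel deletion: no change.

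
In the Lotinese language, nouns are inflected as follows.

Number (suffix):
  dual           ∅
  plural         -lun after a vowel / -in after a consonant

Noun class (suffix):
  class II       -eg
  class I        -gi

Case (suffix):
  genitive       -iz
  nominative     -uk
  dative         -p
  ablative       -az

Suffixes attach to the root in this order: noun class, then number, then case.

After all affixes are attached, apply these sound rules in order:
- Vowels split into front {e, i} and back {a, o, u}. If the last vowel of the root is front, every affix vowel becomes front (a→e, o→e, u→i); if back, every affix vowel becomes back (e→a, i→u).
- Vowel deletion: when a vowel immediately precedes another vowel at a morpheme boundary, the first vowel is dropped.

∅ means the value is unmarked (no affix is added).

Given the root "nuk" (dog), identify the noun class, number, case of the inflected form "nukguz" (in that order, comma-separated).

Segment: nuk-gi-iz.
noun class: -gi → class I.
number: ∅ → dual.
case: -iz → genitive.

class I, dual, genitive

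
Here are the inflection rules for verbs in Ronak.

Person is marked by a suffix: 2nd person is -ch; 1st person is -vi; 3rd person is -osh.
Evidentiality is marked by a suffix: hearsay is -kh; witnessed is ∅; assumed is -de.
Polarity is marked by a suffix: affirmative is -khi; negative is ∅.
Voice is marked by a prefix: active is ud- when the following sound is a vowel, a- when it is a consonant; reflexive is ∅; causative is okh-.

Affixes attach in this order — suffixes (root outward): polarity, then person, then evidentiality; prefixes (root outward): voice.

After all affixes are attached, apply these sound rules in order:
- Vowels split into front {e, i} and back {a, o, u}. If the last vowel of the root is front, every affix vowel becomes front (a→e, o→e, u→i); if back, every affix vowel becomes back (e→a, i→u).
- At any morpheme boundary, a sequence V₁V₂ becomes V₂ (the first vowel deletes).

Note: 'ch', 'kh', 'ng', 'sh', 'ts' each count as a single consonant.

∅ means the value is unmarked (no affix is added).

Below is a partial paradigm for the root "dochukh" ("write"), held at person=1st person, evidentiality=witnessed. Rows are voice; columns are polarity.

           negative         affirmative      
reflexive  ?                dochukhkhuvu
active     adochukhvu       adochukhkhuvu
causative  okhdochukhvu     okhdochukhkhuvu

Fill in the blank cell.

dochukhvu

polarity = negative: zero marking, form stays dochukh.
voice = reflexive: zero marking, form stays dochukh.
Attach person 1st person -vi → dochukhvi.
evidentiality = witnessed: zero marking, form stays dochukhvi.
Apply vowel harmony: dochukhvi → dochukhvu.
Vowel deletion: no change.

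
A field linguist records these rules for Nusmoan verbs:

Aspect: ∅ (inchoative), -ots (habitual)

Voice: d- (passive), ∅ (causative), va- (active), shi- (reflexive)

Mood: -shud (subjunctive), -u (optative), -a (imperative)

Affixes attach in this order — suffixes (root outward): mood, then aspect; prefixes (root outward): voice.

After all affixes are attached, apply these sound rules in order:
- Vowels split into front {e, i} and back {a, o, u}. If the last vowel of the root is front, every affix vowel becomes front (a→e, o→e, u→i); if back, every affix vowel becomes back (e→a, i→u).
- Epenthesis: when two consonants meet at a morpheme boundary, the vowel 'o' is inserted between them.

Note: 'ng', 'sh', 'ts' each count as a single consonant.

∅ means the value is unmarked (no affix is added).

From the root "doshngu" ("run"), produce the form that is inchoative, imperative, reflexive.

Attach voice reflexive shi- → shidoshngu.
Attach mood imperative -a → shidoshngua.
aspect = inchoative: zero marking, form stays shidoshngua.
Apply vowel harmony: shidoshngua → shudoshngua.
Epenthesis: no change.

shudoshngua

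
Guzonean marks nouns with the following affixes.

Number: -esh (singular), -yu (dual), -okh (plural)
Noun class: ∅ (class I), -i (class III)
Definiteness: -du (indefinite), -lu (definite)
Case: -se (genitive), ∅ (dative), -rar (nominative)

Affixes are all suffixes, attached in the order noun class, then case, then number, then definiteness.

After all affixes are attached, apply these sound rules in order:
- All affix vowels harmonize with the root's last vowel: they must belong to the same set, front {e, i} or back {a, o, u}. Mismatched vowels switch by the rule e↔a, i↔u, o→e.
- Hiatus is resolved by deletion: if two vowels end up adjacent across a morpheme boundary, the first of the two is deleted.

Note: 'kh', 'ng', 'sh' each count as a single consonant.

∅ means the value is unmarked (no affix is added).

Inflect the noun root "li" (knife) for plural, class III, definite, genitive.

Attach noun class class III -i → lii.
Attach case genitive -se → liise.
Attach number plural -okh → liiseokh.
Attach definiteness definite -lu → liiseokhlu.
Apply vowel harmony: liiseokhlu → liiseekhli.
Apply vowel deletion: liiseekhli → lisekhli.

lisekhli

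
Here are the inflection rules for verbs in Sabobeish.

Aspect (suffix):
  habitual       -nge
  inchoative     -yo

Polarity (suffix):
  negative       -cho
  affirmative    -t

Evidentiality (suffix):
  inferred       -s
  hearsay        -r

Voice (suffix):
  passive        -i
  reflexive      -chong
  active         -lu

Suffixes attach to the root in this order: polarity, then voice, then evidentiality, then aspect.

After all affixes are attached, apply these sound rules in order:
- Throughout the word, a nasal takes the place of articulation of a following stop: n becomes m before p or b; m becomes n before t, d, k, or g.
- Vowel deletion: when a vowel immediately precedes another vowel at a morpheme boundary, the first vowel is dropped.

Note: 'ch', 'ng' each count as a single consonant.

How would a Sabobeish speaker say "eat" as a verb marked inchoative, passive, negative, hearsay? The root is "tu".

tuchiryo

Attach polarity negative -cho → tucho.
Attach voice passive -i → tuchoi.
Attach evidentiality hearsay -r → tuchoir.
Attach aspect inchoative -yo → tuchoiryo.
Nasal assimilation: no change.
Apply vowel deletion: tuchoiryo → tuchiryo.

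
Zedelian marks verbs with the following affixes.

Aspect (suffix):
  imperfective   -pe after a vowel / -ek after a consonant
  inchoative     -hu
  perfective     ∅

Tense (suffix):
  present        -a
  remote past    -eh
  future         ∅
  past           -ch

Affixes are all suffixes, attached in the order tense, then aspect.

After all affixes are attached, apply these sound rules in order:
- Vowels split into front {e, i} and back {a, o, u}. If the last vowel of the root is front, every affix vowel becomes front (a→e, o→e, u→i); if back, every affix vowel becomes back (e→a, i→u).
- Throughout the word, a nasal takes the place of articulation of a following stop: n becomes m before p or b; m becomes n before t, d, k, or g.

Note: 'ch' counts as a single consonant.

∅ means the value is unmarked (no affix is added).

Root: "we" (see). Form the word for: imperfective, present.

Attach tense present -a → wea.
Attach aspect imperfective -pe (after vowel 'a') → weape.
Apply vowel harmony: weape → weepe.
Nasal assimilation: no change.

weepe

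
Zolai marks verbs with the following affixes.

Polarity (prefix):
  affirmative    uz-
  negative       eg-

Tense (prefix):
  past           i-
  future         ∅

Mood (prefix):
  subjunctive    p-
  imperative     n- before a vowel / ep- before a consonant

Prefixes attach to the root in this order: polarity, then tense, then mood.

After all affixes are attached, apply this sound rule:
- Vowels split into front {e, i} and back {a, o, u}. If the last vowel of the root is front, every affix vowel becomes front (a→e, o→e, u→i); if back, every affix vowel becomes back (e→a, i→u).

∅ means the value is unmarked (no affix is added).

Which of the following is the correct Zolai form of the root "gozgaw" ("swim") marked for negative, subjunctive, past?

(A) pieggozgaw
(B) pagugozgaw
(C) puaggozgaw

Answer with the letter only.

Attach polarity negative eg- → eggozgaw.
Attach tense past i- → ieggozgaw.
Attach mood subjunctive p- → pieggozgaw.
Apply vowel harmony: pieggozgaw → puaggozgaw.
So the correct form is puaggozgaw, option (C).
(B) pagugozgaw is wrong: it has the affixes in the wrong order.
(A) pieggozgaw is wrong: it fails to apply the sound rule(s).

C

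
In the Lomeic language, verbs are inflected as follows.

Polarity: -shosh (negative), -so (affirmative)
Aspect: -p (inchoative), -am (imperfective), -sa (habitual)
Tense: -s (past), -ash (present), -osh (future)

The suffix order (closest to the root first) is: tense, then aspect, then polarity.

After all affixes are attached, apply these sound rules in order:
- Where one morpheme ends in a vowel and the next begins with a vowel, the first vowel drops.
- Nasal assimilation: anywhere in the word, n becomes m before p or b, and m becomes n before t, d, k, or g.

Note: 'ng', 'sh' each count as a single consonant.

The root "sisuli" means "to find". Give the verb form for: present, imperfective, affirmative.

sisulashamso

Attach tense present -ash → sisuliash.
Attach aspect imperfective -am → sisuliasham.
Attach polarity affirmative -so → sisuliashamso.
Apply vowel deletion: sisuliashamso → sisulashamso.
Nasal assimilation: no change.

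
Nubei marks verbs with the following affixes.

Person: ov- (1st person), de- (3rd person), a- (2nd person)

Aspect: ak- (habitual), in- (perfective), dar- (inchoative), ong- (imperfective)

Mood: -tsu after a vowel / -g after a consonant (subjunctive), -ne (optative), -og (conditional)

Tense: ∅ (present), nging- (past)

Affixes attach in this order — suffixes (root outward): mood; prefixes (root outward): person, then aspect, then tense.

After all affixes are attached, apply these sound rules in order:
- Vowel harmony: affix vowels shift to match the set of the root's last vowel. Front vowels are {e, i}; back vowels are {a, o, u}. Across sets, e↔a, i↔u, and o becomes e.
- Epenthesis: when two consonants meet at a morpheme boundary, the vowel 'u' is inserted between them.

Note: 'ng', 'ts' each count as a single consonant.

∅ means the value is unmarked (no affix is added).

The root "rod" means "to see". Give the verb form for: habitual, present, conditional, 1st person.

Attach mood conditional -og → rodog.
Attach person 1st person ov- → ovrodog.
Attach aspect habitual ak- → akovrodog.
tense = present: zero marking, form stays akovrodog.
Vowel harmony: no change.
Apply epenthesis: akovrodog → akovurodog.

akovurodog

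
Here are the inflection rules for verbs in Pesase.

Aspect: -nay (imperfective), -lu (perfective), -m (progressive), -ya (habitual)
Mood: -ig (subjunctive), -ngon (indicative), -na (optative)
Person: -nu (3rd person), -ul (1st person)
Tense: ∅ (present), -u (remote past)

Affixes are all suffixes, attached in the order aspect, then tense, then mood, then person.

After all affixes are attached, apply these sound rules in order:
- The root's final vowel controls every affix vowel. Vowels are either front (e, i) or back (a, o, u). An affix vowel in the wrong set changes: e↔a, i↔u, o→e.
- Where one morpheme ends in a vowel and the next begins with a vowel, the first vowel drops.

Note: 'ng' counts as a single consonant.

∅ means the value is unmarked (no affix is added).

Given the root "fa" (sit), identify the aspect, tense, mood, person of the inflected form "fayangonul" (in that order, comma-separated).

Segment: fa-ya-ngon-ul.
aspect: -ya → habitual.
tense: ∅ → present.
mood: -ngon → indicative.
person: -ul → 1st person.

habitual, present, indicative, 1st person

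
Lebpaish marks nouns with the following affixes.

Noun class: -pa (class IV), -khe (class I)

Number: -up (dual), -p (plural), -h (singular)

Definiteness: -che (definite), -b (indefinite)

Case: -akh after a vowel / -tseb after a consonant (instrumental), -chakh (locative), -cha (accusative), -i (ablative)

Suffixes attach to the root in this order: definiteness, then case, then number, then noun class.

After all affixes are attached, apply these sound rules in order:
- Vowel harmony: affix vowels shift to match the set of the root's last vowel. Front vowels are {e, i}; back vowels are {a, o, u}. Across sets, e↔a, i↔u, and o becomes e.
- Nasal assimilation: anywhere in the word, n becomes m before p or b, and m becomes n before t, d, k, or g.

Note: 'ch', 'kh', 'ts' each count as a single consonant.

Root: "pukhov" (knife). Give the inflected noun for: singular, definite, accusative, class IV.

pukhovchachahpa

Attach definiteness definite -che → pukhovche.
Attach case accusative -cha → pukhovchecha.
Attach number singular -h → pukhovchechah.
Attach noun class class IV -pa → pukhovchechahpa.
Apply vowel harmony: pukhovchechahpa → pukhovchachahpa.
Nasal assimilation: no change.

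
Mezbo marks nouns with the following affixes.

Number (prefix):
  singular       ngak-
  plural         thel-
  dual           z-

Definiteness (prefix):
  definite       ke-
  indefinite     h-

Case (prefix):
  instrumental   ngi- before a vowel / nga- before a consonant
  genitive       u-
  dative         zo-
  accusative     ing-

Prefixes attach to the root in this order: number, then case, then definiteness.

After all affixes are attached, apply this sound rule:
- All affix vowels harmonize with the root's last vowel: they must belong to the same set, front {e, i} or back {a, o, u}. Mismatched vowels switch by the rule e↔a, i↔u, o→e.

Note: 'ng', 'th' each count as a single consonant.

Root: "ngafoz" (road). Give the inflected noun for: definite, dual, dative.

Attach number dual z- → zngafoz.
Attach case dative zo- → zozngafoz.
Attach definiteness definite ke- → kezozngafoz.
Apply vowel harmony: kezozngafoz → kazozngafoz.

kazozngafoz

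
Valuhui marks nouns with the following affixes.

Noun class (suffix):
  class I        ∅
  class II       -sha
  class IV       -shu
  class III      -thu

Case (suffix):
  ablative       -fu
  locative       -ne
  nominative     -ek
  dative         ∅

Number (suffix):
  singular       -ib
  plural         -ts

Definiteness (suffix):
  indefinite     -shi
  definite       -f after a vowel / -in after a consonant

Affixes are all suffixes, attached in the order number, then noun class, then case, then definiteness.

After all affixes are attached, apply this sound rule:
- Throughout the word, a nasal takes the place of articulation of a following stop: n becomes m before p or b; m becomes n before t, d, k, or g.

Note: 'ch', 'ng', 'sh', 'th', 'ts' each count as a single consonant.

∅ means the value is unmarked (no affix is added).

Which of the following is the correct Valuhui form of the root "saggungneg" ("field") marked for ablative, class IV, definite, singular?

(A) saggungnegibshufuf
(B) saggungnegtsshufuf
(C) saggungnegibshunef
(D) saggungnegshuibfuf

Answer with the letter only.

A

Attach number singular -ib → saggungnegib.
Attach noun class class IV -shu → saggungnegibshu.
Attach case ablative -fu → saggungnegibshufu.
Attach definiteness definite -f (after vowel 'u') → saggungnegibshufuf.
Nasal assimilation: no change.
So the correct form is saggungnegibshufuf, option (A).
(B) saggungnegtsshufuf is wrong: it uses plural instead of singular for number.
(C) saggungnegibshunef is wrong: it uses locative instead of ablative for case.
(D) saggungnegshuibfuf is wrong: it has the affixes in the wrong order.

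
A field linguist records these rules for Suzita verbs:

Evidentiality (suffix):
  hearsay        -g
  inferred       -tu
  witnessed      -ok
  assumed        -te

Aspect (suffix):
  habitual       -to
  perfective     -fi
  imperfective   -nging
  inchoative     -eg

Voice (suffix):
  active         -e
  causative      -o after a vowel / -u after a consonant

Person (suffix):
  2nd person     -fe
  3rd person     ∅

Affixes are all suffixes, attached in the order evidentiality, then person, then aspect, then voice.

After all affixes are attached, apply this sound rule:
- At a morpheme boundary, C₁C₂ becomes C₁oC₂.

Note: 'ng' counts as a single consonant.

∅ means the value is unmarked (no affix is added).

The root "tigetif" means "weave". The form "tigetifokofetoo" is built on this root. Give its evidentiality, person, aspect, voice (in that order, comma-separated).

witnessed, 2nd person, habitual, causative

Segment: tigetif-ok-fe-to-o.
evidentiality: -ok → witnessed.
person: -fe → 2nd person.
aspect: -to → habitual.
voice: -o/u → causative.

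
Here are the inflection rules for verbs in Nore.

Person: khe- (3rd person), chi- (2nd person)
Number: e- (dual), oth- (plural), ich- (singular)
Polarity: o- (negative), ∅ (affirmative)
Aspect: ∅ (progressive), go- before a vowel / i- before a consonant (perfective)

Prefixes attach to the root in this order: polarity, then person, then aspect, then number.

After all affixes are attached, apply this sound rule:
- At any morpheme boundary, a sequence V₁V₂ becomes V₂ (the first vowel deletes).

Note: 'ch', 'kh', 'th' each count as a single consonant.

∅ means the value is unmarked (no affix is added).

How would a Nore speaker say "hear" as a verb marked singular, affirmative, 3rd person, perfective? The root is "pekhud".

ichikhepekhud

polarity = affirmative: zero marking, form stays pekhud.
Attach person 3rd person khe- → khepekhud.
Attach aspect perfective i- (before consonant 'kh') → ikhepekhud.
Attach number singular ich- → ichikhepekhud.
Vowel deletion: no change.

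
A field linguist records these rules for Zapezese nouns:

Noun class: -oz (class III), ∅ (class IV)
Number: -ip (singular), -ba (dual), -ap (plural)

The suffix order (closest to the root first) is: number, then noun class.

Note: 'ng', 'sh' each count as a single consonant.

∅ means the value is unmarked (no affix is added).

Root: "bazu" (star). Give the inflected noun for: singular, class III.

Attach number singular -ip → bazuip.
Attach noun class class III -oz → bazuipoz.

bazuipoz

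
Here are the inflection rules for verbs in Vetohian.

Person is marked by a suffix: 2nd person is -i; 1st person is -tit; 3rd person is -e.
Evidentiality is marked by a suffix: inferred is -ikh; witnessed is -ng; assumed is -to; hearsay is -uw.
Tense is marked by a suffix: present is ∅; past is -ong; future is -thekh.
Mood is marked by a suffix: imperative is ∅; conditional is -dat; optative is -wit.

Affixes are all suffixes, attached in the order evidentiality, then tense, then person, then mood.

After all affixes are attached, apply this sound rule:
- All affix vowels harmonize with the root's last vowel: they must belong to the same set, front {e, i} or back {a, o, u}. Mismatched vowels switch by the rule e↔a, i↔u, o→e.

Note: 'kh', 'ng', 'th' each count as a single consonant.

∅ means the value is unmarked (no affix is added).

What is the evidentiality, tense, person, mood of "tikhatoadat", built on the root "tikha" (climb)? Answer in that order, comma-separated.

assumed, present, 3rd person, conditional

Segment: tikha-to-e-dat.
evidentiality: -to → assumed.
tense: ∅ → present.
person: -e → 3rd person.
mood: -dat → conditional.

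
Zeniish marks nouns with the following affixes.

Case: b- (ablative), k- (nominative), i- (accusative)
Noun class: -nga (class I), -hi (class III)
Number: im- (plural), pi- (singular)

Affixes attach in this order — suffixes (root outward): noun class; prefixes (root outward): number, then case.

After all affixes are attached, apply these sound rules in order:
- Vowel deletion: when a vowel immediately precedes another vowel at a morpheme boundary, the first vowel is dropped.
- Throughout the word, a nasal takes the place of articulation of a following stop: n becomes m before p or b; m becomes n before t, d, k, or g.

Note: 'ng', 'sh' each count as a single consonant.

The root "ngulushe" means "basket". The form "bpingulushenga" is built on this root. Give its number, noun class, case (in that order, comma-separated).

Segment: b-pi-ngulushe-nga.
number: pi- → singular.
noun class: -nga → class I.
case: b- → ablative.

singular, class I, ablative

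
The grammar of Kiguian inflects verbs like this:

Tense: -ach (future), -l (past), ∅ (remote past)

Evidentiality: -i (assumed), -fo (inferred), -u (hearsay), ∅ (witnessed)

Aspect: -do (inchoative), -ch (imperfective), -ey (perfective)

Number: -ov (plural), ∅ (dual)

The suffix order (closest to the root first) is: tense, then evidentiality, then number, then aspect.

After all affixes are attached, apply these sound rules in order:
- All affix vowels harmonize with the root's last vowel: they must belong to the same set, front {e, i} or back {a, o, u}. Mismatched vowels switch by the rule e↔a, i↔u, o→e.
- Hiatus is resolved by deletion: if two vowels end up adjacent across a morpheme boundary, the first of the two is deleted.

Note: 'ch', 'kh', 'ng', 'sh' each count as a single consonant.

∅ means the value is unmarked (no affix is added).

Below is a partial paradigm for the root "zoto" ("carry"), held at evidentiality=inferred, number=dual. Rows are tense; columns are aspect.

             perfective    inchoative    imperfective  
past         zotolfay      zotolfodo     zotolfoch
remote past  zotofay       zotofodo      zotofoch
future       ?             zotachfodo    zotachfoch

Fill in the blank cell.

zotachfay

Attach tense future -ach → zotoach.
Attach evidentiality inferred -fo → zotoachfo.
number = dual: zero marking, form stays zotoachfo.
Attach aspect perfective -ey → zotoachfoey.
Apply vowel harmony: zotoachfoey → zotoachfoay.
Apply vowel deletion: zotoachfoay → zotachfay.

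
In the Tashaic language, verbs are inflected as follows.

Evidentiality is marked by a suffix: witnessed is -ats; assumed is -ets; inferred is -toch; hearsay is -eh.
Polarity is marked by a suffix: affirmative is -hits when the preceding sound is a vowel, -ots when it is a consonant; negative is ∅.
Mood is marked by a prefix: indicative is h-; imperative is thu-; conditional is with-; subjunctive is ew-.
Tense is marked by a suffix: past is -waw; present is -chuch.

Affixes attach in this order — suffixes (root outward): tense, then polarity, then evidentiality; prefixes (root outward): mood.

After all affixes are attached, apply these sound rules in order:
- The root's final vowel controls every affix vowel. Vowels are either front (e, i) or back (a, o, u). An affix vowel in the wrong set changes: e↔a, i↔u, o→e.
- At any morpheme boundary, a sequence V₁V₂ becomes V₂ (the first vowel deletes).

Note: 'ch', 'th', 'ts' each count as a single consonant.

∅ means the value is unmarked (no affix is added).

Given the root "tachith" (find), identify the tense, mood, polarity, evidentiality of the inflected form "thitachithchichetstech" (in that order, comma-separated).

Segment: thu-tachith-chuch-ots-toch.
tense: -chuch → present.
mood: thu- → imperative.
polarity: -hits/ots → affirmative.
evidentiality: -toch → inferred.

present, imperative, affirmative, inferred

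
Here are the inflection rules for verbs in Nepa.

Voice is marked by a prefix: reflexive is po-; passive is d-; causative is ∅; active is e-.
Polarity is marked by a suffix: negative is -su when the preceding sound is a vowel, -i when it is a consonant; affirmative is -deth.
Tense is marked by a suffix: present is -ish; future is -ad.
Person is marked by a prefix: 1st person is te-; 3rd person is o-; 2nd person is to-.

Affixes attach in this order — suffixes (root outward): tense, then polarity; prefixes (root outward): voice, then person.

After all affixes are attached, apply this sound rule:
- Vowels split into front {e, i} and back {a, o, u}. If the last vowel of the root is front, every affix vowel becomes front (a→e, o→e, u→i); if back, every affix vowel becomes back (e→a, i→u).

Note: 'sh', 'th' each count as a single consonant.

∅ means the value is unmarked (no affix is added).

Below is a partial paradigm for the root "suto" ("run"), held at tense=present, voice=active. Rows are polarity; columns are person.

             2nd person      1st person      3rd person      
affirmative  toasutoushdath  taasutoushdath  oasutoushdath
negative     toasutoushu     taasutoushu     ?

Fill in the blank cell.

oasutoushu

Attach tense present -ish → sutoish.
Attach polarity negative -i (after consonant 'sh') → sutoishi.
Attach voice active e- → esutoishi.
Attach person 3rd person o- → oesutoishi.
Apply vowel harmony: oesutoishi → oasutoushu.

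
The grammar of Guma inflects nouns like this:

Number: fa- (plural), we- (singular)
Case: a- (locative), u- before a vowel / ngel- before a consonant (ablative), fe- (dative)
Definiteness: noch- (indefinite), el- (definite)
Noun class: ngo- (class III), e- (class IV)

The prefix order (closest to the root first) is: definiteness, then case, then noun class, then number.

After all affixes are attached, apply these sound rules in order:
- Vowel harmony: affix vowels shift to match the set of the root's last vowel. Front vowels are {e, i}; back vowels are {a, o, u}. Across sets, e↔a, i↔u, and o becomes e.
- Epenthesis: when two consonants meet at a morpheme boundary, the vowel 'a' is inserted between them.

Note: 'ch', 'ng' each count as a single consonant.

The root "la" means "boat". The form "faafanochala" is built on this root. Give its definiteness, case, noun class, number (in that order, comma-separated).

Segment: fa-e-fe-noch-la.
definiteness: noch- → indefinite.
case: fe- → dative.
noun class: e- → class IV.
number: fa- → plural.

indefinite, dative, class IV, plural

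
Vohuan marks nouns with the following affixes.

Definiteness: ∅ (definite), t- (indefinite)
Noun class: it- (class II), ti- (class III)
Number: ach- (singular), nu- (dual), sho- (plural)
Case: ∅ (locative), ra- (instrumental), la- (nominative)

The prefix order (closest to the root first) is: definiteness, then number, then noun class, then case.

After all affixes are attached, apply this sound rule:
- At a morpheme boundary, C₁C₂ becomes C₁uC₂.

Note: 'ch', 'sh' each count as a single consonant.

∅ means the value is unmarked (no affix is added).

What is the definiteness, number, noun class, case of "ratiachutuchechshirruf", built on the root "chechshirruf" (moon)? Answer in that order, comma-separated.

indefinite, singular, class III, instrumental

Segment: ra-ti-ach-t-chechshirruf.
definiteness: t- → indefinite.
number: ach- → singular.
noun class: ti- → class III.
case: ra- → instrumental.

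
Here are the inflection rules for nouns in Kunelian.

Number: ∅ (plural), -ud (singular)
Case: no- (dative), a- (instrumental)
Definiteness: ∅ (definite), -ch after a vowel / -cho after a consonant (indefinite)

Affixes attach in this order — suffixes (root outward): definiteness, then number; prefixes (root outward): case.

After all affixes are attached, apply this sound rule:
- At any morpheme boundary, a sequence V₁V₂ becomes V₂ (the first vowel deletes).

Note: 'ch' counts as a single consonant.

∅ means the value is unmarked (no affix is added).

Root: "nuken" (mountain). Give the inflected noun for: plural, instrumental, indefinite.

Attach case instrumental a- → anuken.
Attach definiteness indefinite -cho (after consonant 'n') → anukencho.
number = plural: zero marking, form stays anukencho.
Vowel deletion: no change.

anukencho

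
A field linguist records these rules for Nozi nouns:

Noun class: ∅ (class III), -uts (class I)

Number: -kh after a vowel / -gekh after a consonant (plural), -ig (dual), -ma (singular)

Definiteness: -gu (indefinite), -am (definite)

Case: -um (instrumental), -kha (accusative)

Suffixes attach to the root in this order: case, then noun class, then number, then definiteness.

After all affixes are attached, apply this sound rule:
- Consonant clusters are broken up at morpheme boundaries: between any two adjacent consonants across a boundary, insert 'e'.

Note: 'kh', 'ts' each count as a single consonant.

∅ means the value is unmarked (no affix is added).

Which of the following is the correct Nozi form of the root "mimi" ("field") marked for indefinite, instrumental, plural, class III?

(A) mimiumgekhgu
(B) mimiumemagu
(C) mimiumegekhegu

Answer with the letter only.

C

Attach case instrumental -um → mimium.
noun class = class III: zero marking, form stays mimium.
Attach number plural -gekh (after consonant 'm') → mimiumgekh.
Attach definiteness indefinite -gu → mimiumgekhgu.
Apply epenthesis: mimiumgekhgu → mimiumegekhegu.
So the correct form is mimiumegekhegu, option (C).
(B) mimiumemagu is wrong: it uses singular instead of plural for number.
(A) mimiumgekhgu is wrong: it fails to apply the sound rule(s).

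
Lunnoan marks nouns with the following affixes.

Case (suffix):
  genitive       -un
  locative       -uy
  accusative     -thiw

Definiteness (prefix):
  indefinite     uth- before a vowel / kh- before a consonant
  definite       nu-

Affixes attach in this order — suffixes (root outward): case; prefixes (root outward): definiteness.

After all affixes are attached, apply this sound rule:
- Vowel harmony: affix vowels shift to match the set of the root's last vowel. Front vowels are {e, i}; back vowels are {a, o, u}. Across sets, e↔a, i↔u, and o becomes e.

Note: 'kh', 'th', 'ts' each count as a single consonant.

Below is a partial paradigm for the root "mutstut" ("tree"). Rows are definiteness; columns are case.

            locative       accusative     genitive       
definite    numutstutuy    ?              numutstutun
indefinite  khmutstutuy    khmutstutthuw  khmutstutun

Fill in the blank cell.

numutstutthuw

Attach case accusative -thiw → mutstutthiw.
Attach definiteness definite nu- → numutstutthiw.
Apply vowel harmony: numutstutthiw → numutstutthuw.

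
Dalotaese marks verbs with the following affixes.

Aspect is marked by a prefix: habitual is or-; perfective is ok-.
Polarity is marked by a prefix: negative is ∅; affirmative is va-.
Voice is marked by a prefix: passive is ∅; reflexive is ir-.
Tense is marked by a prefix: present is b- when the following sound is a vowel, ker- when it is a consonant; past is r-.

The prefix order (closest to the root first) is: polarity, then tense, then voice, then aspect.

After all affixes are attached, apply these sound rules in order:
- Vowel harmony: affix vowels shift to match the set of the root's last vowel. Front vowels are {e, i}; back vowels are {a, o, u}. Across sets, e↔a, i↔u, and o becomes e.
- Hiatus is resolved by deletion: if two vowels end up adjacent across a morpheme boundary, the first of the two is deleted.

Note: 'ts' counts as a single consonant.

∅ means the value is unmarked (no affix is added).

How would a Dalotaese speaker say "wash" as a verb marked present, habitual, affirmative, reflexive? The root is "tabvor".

orurkarvatabvor

Attach polarity affirmative va- → vatabvor.
Attach tense present ker- (before consonant 'v') → kervatabvor.
Attach voice reflexive ir- → irkervatabvor.
Attach aspect habitual or- → orirkervatabvor.
Apply vowel harmony: orirkervatabvor → orurkarvatabvor.
Vowel deletion: no change.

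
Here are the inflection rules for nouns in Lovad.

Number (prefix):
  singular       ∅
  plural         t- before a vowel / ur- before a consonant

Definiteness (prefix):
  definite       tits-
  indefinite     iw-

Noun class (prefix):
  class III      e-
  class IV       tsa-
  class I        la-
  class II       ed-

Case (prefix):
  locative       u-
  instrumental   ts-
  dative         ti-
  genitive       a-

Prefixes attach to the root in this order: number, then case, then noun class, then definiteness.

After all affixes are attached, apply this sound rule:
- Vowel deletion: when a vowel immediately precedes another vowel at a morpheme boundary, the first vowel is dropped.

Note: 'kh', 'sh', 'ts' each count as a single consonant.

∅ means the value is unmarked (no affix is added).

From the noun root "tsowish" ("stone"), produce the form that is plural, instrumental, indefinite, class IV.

iwtsatsurtsowish

Attach number plural ur- (before consonant 'ts') → urtsowish.
Attach case instrumental ts- → tsurtsowish.
Attach noun class class IV tsa- → tsatsurtsowish.
Attach definiteness indefinite iw- → iwtsatsurtsowish.
Vowel deletion: no change.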